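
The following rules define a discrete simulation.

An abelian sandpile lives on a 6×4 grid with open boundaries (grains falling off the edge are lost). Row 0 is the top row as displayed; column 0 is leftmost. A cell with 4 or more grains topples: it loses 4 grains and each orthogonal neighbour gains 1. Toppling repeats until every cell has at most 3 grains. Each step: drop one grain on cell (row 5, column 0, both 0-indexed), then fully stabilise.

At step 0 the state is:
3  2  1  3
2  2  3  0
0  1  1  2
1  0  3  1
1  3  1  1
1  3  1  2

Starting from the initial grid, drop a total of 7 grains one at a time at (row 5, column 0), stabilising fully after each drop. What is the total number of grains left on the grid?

t=0: 3  2  1  3
2  2  3  0
0  1  1  2
1  0  3  1
1  3  1  1
1  3  1  2
t=1: 3  2  1  3
2  2  3  0
0  1  1  2
1  0  3  1
1  3  1  1
2  3  1  2
t=2: 3  2  1  3
2  2  3  0
0  1  1  2
1  0  3  1
1  3  1  1
3  3  1  2
t=3: 3  2  1  3
2  2  3  0
0  1  1  2
1  1  3  1
3  0  2  1
1  1  2  2
t=4: 3  2  1  3
2  2  3  0
0  1  1  2
1  1  3  1
3  0  2  1
2  1  2  2
t=5: 3  2  1  3
2  2  3  0
0  1  1  2
1  1  3  1
3  0  2  1
3  1  2  2
t=6: 3  2  1  3
2  2  3  0
0  1  1  2
2  1  3  1
0  1  2  1
1  2  2  2
t=7: 3  2  1  3
2  2  3  0
0  1  1  2
2  1  3  1
0  1  2  1
2  2  2  2

39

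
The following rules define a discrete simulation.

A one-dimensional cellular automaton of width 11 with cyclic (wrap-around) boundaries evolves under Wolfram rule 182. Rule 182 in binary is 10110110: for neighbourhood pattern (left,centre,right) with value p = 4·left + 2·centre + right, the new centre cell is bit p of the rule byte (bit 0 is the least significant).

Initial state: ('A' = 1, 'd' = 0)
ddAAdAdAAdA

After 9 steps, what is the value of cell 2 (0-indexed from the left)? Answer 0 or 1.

1

step 0: ddAAdAdAAdA
step 1: AAddAAAddAA
step 2: AdAAdAdAAdA
step 3: dAddAAAddAd
step 4: AAAAdAdAAAA
step 5: AAAdAAAdAAA
step 6: AAdAdAdAdAA
step 7: AdAAAAAAAdA
step 8: dAdAAAAAdAd
step 9: AAAdAAAdAAA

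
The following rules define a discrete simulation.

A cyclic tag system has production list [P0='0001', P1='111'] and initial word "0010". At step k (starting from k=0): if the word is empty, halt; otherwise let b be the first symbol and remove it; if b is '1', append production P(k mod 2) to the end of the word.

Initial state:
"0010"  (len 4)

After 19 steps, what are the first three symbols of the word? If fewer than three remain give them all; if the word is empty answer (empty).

001

[0] "0010"  (len 4)
[1] "010"  (len 3)
[2] "10"  (len 2)
[3] "00001"  (len 5)
[4] "0001"  (len 4)
[5] "001"  (len 3)
[6] "01"  (len 2)
[7] "1"  (len 1)
[8] "111"  (len 3)
[9] "110001"  (len 6)
[10] "10001111"  (len 8)
[11] "00011110001"  (len 11)
[12] "0011110001"  (len 10)
[13] "011110001"  (len 9)
[14] "11110001"  (len 8)
[15] "11100010001"  (len 11)
[16] "1100010001111"  (len 13)
[17] "1000100011110001"  (len 16)
[18] "000100011110001111"  (len 18)
[19] "00100011110001111"  (len 17)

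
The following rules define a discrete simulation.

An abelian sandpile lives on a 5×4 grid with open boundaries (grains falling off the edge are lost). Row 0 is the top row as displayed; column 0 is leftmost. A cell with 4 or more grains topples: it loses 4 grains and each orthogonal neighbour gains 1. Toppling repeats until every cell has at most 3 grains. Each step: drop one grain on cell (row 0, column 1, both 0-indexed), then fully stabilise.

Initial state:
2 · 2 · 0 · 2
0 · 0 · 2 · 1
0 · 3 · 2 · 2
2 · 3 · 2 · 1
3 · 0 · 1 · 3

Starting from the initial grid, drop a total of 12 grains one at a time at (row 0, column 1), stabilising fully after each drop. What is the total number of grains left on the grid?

38

k=0  2 · 2 · 0 · 2
0 · 0 · 2 · 1
0 · 3 · 2 · 2
2 · 3 · 2 · 1
3 · 0 · 1 · 3
k=1  2 · 3 · 0 · 2
0 · 0 · 2 · 1
0 · 3 · 2 · 2
2 · 3 · 2 · 1
3 · 0 · 1 · 3
k=2  3 · 0 · 1 · 2
0 · 1 · 2 · 1
0 · 3 · 2 · 2
2 · 3 · 2 · 1
3 · 0 · 1 · 3
k=3  3 · 1 · 1 · 2
0 · 1 · 2 · 1
0 · 3 · 2 · 2
2 · 3 · 2 · 1
3 · 0 · 1 · 3
k=4  3 · 2 · 1 · 2
0 · 1 · 2 · 1
0 · 3 · 2 · 2
2 · 3 · 2 · 1
3 · 0 · 1 · 3
k=5  3 · 3 · 1 · 2
0 · 1 · 2 · 1
0 · 3 · 2 · 2
2 · 3 · 2 · 1
3 · 0 · 1 · 3
k=6  0 · 1 · 2 · 2
1 · 2 · 2 · 1
0 · 3 · 2 · 2
2 · 3 · 2 · 1
3 · 0 · 1 · 3
k=7  0 · 2 · 2 · 2
1 · 2 · 2 · 1
0 · 3 · 2 · 2
2 · 3 · 2 · 1
3 · 0 · 1 · 3
k=8  0 · 3 · 2 · 2
1 · 2 · 2 · 1
0 · 3 · 2 · 2
2 · 3 · 2 · 1
3 · 0 · 1 · 3
k=9  1 · 0 · 3 · 2
1 · 3 · 2 · 1
0 · 3 · 2 · 2
2 · 3 · 2 · 1
3 · 0 · 1 · 3
k=10  1 · 1 · 3 · 2
1 · 3 · 2 · 1
0 · 3 · 2 · 2
2 · 3 · 2 · 1
3 · 0 · 1 · 3
k=11  1 · 2 · 3 · 2
1 · 3 · 2 · 1
0 · 3 · 2 · 2
2 · 3 · 2 · 1
3 · 0 · 1 · 3
k=12  1 · 3 · 3 · 2
1 · 3 · 2 · 1
0 · 3 · 2 · 2
2 · 3 · 2 · 1
3 · 0 · 1 · 3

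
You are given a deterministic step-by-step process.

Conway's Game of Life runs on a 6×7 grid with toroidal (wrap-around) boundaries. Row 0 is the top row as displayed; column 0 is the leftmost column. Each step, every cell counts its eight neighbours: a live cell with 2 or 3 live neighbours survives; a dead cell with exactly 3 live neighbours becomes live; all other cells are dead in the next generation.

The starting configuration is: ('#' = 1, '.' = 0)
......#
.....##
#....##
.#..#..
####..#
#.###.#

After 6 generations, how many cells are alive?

36

gen 0: ......#
.....##
#....##
.#..#..
####..#
#.###.#
gen 1: ...##..
.......
#...#..
...##..
......#
....#..
gen 2: ...##..
...##..
...##..
...###.
...###.
...###.
gen 3: ..#....
..#..#.
..#....
..#....
..#...#
..#....
gen 4: .###...
.###...
.###...
.###...
.###...
.###...
gen 5: #...#..
#...#..
#...#..
#...#..
#...#..
#...#..
gen 6: ##.####
##.####
##.####
##.####
##.####
##.####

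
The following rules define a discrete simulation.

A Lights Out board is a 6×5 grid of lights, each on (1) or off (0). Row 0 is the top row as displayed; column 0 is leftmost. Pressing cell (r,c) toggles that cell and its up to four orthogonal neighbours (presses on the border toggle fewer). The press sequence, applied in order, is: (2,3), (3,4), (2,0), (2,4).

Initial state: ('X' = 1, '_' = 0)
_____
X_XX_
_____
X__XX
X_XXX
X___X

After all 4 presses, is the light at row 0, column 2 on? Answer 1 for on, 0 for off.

step 0: _____
X_XX_
_____
X__XX
X_XXX
X___X
step 1: _____
X_X__
__XXX
X___X
X_XXX
X___X
step 2: _____
X_X__
__XX_
X__X_
X_XX_
X___X
step 3: _____
__X__
XXXX_
___X_
X_XX_
X___X
step 4: _____
__X_X
XXX_X
___XX
X_XX_
X___X

0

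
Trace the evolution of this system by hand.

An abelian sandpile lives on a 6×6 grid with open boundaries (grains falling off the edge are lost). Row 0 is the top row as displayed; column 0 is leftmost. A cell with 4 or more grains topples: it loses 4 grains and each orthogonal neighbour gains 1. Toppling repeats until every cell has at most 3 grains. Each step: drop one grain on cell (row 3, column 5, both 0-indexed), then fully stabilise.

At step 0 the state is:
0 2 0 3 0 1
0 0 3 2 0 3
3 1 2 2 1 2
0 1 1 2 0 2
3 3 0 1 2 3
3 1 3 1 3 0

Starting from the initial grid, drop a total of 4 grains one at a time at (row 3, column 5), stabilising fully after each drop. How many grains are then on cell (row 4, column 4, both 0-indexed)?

3

k=0  0 2 0 3 0 1
0 0 3 2 0 3
3 1 2 2 1 2
0 1 1 2 0 2
3 3 0 1 2 3
3 1 3 1 3 0
k=1  0 2 0 3 0 1
0 0 3 2 0 3
3 1 2 2 1 2
0 1 1 2 0 3
3 3 0 1 2 3
3 1 3 1 3 0
k=2  0 2 0 3 0 1
0 0 3 2 0 3
3 1 2 2 1 3
0 1 1 2 1 1
3 3 0 1 3 0
3 1 3 1 3 1
k=3  0 2 0 3 0 1
0 0 3 2 0 3
3 1 2 2 1 3
0 1 1 2 1 2
3 3 0 1 3 0
3 1 3 1 3 1
k=4  0 2 0 3 0 1
0 0 3 2 0 3
3 1 2 2 1 3
0 1 1 2 1 3
3 3 0 1 3 0
3 1 3 1 3 1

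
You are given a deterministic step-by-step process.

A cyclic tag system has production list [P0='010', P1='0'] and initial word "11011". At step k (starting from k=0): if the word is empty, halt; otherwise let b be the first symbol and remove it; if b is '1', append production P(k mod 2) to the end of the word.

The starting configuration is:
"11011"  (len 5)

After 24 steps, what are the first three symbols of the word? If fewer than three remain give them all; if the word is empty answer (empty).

(empty)

step 0: "11011"  (len 5)
step 1: "1011010"  (len 7)
step 2: "0110100"  (len 7)
step 3: "110100"  (len 6)
step 4: "101000"  (len 6)
step 5: "01000010"  (len 8)
step 6: "1000010"  (len 7)
step 7: "000010010"  (len 9)
step 8: "00010010"  (len 8)
step 9: "0010010"  (len 7)
step 10: "010010"  (len 6)
step 11: "10010"  (len 5)
step 12: "00100"  (len 5)
step 13: "0100"  (len 4)
step 14: "100"  (len 3)
step 15: "00010"  (len 5)
step 16: "0010"  (len 4)
step 17: "010"  (len 3)
step 18: "10"  (len 2)
step 19: "0010"  (len 4)
step 20: "010"  (len 3)
step 21: "10"  (len 2)
step 22: "00"  (len 2)
step 23: "0"  (len 1)
step 24: (halted — word empty)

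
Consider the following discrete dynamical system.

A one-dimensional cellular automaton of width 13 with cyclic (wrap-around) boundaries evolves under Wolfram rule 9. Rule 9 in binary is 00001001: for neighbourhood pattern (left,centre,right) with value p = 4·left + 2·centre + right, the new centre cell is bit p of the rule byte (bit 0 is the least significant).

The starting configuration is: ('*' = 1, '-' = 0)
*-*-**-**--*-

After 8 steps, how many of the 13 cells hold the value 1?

6

gen 0: *-*-**-**--*-
gen 1: ----*--*-----
gen 2: ***------****
gen 3: ----****-*---
gen 4: ***-*------**
gen 5: ------****-*-
gen 6: *****-*------
gen 7: *-------****-
gen 8: --*****-*----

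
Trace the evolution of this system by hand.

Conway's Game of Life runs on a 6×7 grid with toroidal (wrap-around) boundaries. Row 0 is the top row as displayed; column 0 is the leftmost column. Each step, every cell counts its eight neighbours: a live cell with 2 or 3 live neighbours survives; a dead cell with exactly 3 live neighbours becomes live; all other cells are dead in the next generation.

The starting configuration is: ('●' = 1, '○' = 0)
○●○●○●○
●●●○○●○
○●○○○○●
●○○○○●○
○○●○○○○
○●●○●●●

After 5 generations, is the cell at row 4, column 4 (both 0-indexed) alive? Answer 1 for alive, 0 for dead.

1

[0] ○●○●○●○
●●●○○●○
○●○○○○●
●○○○○●○
○○●○○○○
○●●○●●●
[1] ○○○●○○○
○○○○●●○
○○●○○●○
●●○○○○●
●○●●●○○
●●○○●●●
[2] ●○○●○○○
○○○●●●○
●●○○●●○
●○○○●●●
○○●●●○○
●●○○○●●
[3] ●●●●○○○
●●●●○●○
●●○○○○○
●○●○○○○
○○●●○○○
●●○○○●●
[4] ○○○●○●○
○○○●●○○
○○○●○○○
●○●●○○○
○○●●○○○
○○○○●○●
[5] ○○○●○●○
○○●●○○○
○○○○○○○
○●○○●○○
○●●○●○○
○○●○●●○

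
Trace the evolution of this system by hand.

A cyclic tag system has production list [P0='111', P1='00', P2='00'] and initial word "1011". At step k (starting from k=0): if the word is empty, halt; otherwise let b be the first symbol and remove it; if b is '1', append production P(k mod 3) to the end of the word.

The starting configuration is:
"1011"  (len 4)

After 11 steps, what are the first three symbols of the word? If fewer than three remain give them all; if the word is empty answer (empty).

100

t=0: "1011"  (len 4)
t=1: "011111"  (len 6)
t=2: "11111"  (len 5)
t=3: "111100"  (len 6)
t=4: "11100111"  (len 8)
t=5: "110011100"  (len 9)
t=6: "1001110000"  (len 10)
t=7: "001110000111"  (len 12)
t=8: "01110000111"  (len 11)
t=9: "1110000111"  (len 10)
t=10: "110000111111"  (len 12)
t=11: "1000011111100"  (len 13)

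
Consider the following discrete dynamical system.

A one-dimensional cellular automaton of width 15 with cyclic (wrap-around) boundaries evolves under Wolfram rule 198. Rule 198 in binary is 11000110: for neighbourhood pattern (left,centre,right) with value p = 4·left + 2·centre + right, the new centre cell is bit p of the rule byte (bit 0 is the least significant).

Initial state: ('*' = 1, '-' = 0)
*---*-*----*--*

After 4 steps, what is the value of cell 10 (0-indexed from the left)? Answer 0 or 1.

0

step 0: *---*-*----*--*
step 1: *--**-*---**-*-
step 2: *-*-*-*--*-*-*-
step 3: *-*-*-*-**-*-*-
step 4: *-*-*-*--*-*-*-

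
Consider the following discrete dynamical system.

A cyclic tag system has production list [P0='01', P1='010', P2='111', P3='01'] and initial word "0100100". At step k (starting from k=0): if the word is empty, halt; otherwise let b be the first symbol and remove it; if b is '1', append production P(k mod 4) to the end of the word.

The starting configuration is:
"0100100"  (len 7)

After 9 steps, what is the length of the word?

step 0: "0100100"  (len 7)
step 1: "100100"  (len 6)
step 2: "00100010"  (len 8)
step 3: "0100010"  (len 7)
step 4: "100010"  (len 6)
step 5: "0001001"  (len 7)
step 6: "001001"  (len 6)
step 7: "01001"  (len 5)
step 8: "1001"  (len 4)
step 9: "00101"  (len 5)

5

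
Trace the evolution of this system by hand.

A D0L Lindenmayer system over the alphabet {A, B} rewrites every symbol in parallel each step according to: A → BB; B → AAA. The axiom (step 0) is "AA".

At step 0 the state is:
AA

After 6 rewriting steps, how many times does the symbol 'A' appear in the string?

432

step 0: AA
step 1: BBBB
step 2: AAAAAAAAAAAA
step 3: BBBBBBBBBBBBBBBBBBBBBBBB
step 4: AAAAAAAAAAAAAAAAAAAAAAAAAAAAAAAAAAAAAAAAAAAAAAAAAAAAAAAAAAAAAAAAAAAAAAAA
step 5: BBBBBBBBBBBBBBBBBBBBBBBBBBBBBBBBBBBBBBBBBBBBBBBBBBBBBBBBBB…BBBBBBBBBBBBBBBBBBBBBBBBBBBBBBBBBBBBBBBBBBBBBBBBBBBBBBBBBB  (len 144)
step 6: AAAAAAAAAAAAAAAAAAAAAAAAAAAAAAAAAAAAAAAAAAAAAAAAAAAAAAAAAA…AAAAAAAAAAAAAAAAAAAAAAAAAAAAAAAAAAAAAAAAAAAAAAAAAAAAAAAAAA  (len 432)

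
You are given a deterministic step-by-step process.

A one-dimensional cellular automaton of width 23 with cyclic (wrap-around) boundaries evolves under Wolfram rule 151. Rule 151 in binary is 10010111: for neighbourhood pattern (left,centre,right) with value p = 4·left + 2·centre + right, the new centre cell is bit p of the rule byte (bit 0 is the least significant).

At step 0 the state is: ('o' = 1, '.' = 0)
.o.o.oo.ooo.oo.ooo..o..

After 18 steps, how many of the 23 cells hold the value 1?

t=0: .o.o.oo.ooo.oo.ooo..o..
t=1: oo.o.....o......o.ooooo
t=2: o..oooooooooooooo..oooo
t=3: .oo.oooooooooooo.oo.ooo
t=4: .....oooooooooo......o.
t=5: ooooo.oooooooo.oooooooo
t=6: oooo...oooooo...ooooooo
t=7: ooo.ooo.oooo.ooo.oooooo
t=8: oo...o...oo...o...ooooo
t=9: o.ooooooo..ooooooo.oooo
t=10: ...ooooo.oo.ooooo...ooo
t=11: ooo.ooo......ooo.ooo.o.
t=12: .o...o.oooooo.o...o..o.
t=13: oooooo..oooo..ooooooooo
t=14: ooooo.oo.oo.oo.oooooooo
t=15: oooo............ooooooo
t=16: ooo.oooooooooooo.oooooo
t=17: oo...oooooooooo...ooooo
t=18: o.ooo.oooooooo.ooo.oooo

19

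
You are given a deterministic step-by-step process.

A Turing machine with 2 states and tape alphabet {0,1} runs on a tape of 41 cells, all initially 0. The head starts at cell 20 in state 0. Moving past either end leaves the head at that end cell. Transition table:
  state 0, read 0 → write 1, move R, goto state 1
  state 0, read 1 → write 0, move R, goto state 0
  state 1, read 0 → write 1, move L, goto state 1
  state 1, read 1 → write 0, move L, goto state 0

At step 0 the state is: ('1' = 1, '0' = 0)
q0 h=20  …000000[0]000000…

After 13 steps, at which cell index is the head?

17

t=0: q0 h=20  …000000[0]000000…
t=1: q1 h=21  …000001[0]000000…
t=2: q1 h=20  …000000[1]100000…
t=3: q0 h=19  …000000[0]010000…
t=4: q1 h=20  …000001[0]100000…
t=5: q1 h=19  …000000[1]110000…
t=6: q0 h=18  …000000[0]011000…
t=7: q1 h=19  …000001[0]110000…
t=8: q1 h=18  …000000[1]111000…
t=9: q0 h=17  …000000[0]011100…
t=10: q1 h=18  …000001[0]111000…
t=11: q1 h=17  …000000[1]111100…
t=12: q0 h=16  …000000[0]011110…
t=13: q1 h=17  …000001[0]111100…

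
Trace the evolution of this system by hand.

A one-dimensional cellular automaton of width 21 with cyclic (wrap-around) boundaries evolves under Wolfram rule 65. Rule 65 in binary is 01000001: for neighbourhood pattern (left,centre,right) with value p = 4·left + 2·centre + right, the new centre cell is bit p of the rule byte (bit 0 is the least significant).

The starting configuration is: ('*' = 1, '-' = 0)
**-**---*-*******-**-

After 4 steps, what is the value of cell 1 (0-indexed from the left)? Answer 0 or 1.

0

0) **-**---*-*******-**-
1) -*--*-*---------*--*-
2) --------*******------
3) *******-------*-*****
4) ------*-*****--------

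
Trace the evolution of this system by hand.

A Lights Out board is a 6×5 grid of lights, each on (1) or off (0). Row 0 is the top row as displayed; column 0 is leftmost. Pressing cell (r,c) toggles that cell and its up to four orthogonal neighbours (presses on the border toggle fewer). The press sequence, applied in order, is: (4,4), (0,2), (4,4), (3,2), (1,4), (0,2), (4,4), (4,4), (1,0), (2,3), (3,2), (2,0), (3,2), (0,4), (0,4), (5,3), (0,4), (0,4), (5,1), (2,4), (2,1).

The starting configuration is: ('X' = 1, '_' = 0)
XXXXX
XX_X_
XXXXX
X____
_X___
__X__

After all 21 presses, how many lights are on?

17

step 0: XXXXX
XX_X_
XXXXX
X____
_X___
__X__
step 1: XXXXX
XX_X_
XXXXX
X___X
_X_XX
__X_X
step 2: X___X
XXXX_
XXXXX
X___X
_X_XX
__X_X
step 3: X___X
XXXX_
XXXXX
X____
_X___
__X__
step 4: X___X
XXXX_
XX_XX
XXXX_
_XX__
__X__
step 5: X____
XXX_X
XX_X_
XXXX_
_XX__
__X__
step 6: XXXX_
XX__X
XX_X_
XXXX_
_XX__
__X__
step 7: XXXX_
XX__X
XX_X_
XXXXX
_XXXX
__X_X
step 8: XXXX_
XX__X
XX_X_
XXXX_
_XX__
__X__
step 9: _XXX_
____X
_X_X_
XXXX_
_XX__
__X__
step 10: _XXX_
___XX
_XX_X
XXX__
_XX__
__X__
step 11: _XXX_
___XX
_X__X
X__X_
_X___
__X__
step 12: _XXX_
X__XX
X___X
___X_
_X___
__X__
step 13: _XXX_
X__XX
X_X_X
_XX__
_XX__
__X__
step 14: _XX_X
X__X_
X_X_X
_XX__
_XX__
__X__
step 15: _XXX_
X__XX
X_X_X
_XX__
_XX__
__X__
step 16: _XXX_
X__XX
X_X_X
_XX__
_XXX_
___XX
step 17: _XX_X
X__X_
X_X_X
_XX__
_XXX_
___XX
step 18: _XXX_
X__XX
X_X_X
_XX__
_XXX_
___XX
step 19: _XXX_
X__XX
X_X_X
_XX__
__XX_
XXXXX
step 20: _XXX_
X__X_
X_XX_
_XX_X
__XX_
XXXXX
step 21: _XXX_
XX_X_
_X_X_
__X_X
__XX_
XXXXX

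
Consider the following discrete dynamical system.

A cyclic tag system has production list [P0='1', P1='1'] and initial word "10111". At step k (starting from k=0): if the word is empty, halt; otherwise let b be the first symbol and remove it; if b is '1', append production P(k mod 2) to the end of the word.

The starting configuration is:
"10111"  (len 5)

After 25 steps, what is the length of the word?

4

t=0: "10111"  (len 5)
t=1: "01111"  (len 5)
t=2: "1111"  (len 4)
t=3: "1111"  (len 4)
t=4: "1111"  (len 4)
t=5: "1111"  (len 4)
t=6: "1111"  (len 4)
t=7: "1111"  (len 4)
t=8: "1111"  (len 4)
t=9: "1111"  (len 4)
t=10: "1111"  (len 4)
t=11: "1111"  (len 4)
t=12: "1111"  (len 4)
t=13: "1111"  (len 4)
t=14: "1111"  (len 4)
t=15: "1111"  (len 4)
t=16: "1111"  (len 4)
t=17: "1111"  (len 4)
t=18: "1111"  (len 4)
t=19: "1111"  (len 4)
t=20: "1111"  (len 4)
t=21: "1111"  (len 4)
t=22: "1111"  (len 4)
t=23: "1111"  (len 4)
t=24: "1111"  (len 4)
t=25: "1111"  (len 4)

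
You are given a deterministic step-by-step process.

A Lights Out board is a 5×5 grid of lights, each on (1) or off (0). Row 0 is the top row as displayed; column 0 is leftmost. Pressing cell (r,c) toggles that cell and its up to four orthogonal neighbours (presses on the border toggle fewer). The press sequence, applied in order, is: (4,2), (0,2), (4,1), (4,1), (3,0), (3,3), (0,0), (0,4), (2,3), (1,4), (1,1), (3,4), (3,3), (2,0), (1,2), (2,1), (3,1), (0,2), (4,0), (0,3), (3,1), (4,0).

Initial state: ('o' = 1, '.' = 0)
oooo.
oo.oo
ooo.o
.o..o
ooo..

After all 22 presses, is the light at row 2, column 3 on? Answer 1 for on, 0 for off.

1

t=0: oooo.
oo.oo
ooo.o
.o..o
ooo..
t=1: oooo.
oo.oo
ooo.o
.oo.o
o..o.
t=2: o....
ooooo
ooo.o
.oo.o
o..o.
t=3: o....
ooooo
ooo.o
..o.o
.ooo.
t=4: o....
ooooo
ooo.o
.oo.o
o..o.
t=5: o....
ooooo
.oo.o
o.o.o
...o.
t=6: o....
ooooo
.oooo
o..o.
.....
t=7: .o...
.oooo
.oooo
o..o.
.....
t=8: .o.oo
.ooo.
.oooo
o..o.
.....
t=9: .o.oo
.oo..
.o...
o....
.....
t=10: .o.o.
.oooo
.o..o
o....
.....
t=11: ...o.
o..oo
....o
o....
.....
t=12: ...o.
o..oo
.....
o..oo
....o
t=13: ...o.
o..oo
...o.
o.o..
...oo
t=14: ...o.
...oo
oo.o.
..o..
...oo
t=15: ..oo.
.oo.o
oooo.
..o..
...oo
t=16: ..oo.
..o.o
...o.
.oo..
...oo
t=17: ..oo.
..o.o
.o.o.
o....
.o.oo
t=18: .o...
....o
.o.o.
o....
.o.oo
t=19: .o...
....o
.o.o.
.....
o..oo
t=20: .oooo
...oo
.o.o.
.....
o..oo
t=21: .oooo
...oo
...o.
ooo..
oo.oo
t=22: .oooo
...oo
...o.
.oo..
...oo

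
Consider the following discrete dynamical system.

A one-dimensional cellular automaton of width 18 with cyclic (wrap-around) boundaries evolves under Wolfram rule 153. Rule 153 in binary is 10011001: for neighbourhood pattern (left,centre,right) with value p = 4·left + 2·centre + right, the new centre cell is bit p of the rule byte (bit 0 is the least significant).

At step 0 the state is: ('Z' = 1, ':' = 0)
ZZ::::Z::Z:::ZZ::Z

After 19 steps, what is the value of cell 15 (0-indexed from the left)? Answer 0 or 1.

k=0  ZZ::::Z::Z:::ZZ::Z
k=1  Z:ZZZ::Z::ZZ:Z:Z:Z
k=2  ::ZZ:Z::Z:Z::::::Z
k=3  Z:Z:::Z::::ZZZZZ::
k=4  :::ZZ::ZZZ:ZZZZ:Z:
k=5  ZZ:Z:Z:ZZ::ZZZ:::Z
k=6  Z::::::Z:Z:ZZ:ZZ:Z
k=7  :ZZZZZ:::::Z::Z::Z
k=8  :ZZZZ:ZZZZ::Z::Z::
k=9  :ZZZ::ZZZ:Z::Z::ZZ
k=10  :ZZ:Z:ZZ:::Z::Z:Z:
k=11  :Z::::Z:ZZ::Z::::Z
k=12  ::ZZZ:::Z:Z::ZZZ::
k=13  Z:ZZ:ZZ::::Z:ZZ:ZZ
k=14  ::Z::Z:ZZZ:::Z::ZZ
k=15  Z::Z:::ZZ:ZZ::Z:Z:
k=16  :Z::ZZ:Z::Z:Z:::::
k=17  ::Z:Z:::Z::::ZZZZZ
k=18  Z::::ZZ::ZZZ:ZZZZ:
k=19  :ZZZ:Z:Z:ZZ::ZZZ::

1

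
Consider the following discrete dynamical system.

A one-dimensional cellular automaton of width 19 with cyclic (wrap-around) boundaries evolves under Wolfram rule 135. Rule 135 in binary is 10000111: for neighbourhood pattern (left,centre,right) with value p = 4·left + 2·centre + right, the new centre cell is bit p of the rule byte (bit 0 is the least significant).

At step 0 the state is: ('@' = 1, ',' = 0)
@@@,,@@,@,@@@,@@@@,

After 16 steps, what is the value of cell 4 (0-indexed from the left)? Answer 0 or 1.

step 0: @@@,,@@,@,@@@,@@@@,
step 1: ,@,,@,,,@,,@,,,@@,,
step 2: @@,@@,@@@,@@,@@,,,@
step 3: @,,,,,,@,,,,,,,,@@,
step 4: @,@@@@@@,@@@@@@@,,,
step 5: @,,@@@@,,,@@@@@,,@@
step 6: ,,@,@@,,@@,@@@,,@,@
step 7: ,@@,,,,@,,,,@,,@@,@
step 8: ,,,,@@@@,@@@@,@,,,@
step 9: ,@@@,@@,,,@@,,@,@@@
step 10: ,,@,,,,,@@,,,@@,,@,
step 11: @@@,@@@@,,,@@,,,@@,
step 12: ,@,,,@@,,@@,,,@@,,,
step 13: @@,@@,,,@,,,@@,,,@@
step 14: @,,,,,@@@,@@,,,@@,@
step 15: ,,@@@@,@,,,,,@@,,,,
step 16: @@,@@,,@,@@@@,,,@@@

1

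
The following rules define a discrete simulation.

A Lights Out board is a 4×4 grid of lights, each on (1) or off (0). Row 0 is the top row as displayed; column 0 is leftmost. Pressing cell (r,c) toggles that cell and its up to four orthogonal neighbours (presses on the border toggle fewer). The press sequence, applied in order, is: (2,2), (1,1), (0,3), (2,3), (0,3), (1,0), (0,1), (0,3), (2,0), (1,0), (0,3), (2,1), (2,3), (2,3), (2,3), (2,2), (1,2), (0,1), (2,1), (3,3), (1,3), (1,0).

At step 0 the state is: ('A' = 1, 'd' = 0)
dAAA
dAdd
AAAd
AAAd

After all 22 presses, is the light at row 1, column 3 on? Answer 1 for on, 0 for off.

0) dAAA
dAdd
AAAd
AAAd
1) dAAA
dAAd
AddA
AAdd
2) ddAA
Addd
AAdA
AAdd
3) dddd
AddA
AAdA
AAdd
4) dddd
Addd
AAAd
AAdA
5) ddAA
AddA
AAAd
AAdA
6) AdAA
dAdA
dAAd
AAdA
7) dAdA
dddA
dAAd
AAdA
8) dAAd
dddd
dAAd
AAdA
9) dAAd
Addd
AdAd
dAdA
10) AAAd
dAdd
ddAd
dAdA
11) AAdA
dAdA
ddAd
dAdA
12) AAdA
dddA
AAdd
dddA
13) AAdA
dddd
AAAA
dddd
14) AAdA
dddA
AAdd
dddA
15) AAdA
dddd
AAAA
dddd
16) AAdA
ddAd
Addd
ddAd
17) AAAA
dAdA
AdAd
ddAd
18) dddA
dddA
AdAd
ddAd
19) dddA
dAdA
dAdd
dAAd
20) dddA
dAdA
dAdA
dAdA
21) dddd
dAAd
dAdd
dAdA
22) Addd
AdAd
AAdd
dAdA

0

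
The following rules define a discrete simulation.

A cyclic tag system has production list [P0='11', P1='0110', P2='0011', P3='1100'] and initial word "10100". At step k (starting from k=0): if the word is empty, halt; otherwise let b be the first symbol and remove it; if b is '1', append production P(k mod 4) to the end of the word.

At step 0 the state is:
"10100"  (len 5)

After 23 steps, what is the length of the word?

24

t=0: "10100"  (len 5)
t=1: "010011"  (len 6)
t=2: "10011"  (len 5)
t=3: "00110011"  (len 8)
t=4: "0110011"  (len 7)
t=5: "110011"  (len 6)
t=6: "100110110"  (len 9)
t=7: "001101100011"  (len 12)
t=8: "01101100011"  (len 11)
t=9: "1101100011"  (len 10)
t=10: "1011000110110"  (len 13)
t=11: "0110001101100011"  (len 16)
t=12: "110001101100011"  (len 15)
t=13: "1000110110001111"  (len 16)
t=14: "0001101100011110110"  (len 19)
t=15: "001101100011110110"  (len 18)
t=16: "01101100011110110"  (len 17)
t=17: "1101100011110110"  (len 16)
t=18: "1011000111101100110"  (len 19)
t=19: "0110001111011001100011"  (len 22)
t=20: "110001111011001100011"  (len 21)
t=21: "1000111101100110001111"  (len 22)
t=22: "0001111011001100011110110"  (len 25)
t=23: "001111011001100011110110"  (len 24)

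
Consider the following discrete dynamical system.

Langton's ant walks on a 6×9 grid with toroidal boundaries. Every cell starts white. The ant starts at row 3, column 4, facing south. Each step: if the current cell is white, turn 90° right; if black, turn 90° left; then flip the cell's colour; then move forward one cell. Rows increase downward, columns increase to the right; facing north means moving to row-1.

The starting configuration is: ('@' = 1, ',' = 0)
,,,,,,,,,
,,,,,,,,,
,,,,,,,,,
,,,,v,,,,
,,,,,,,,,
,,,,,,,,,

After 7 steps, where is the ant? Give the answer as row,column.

[0] ,,,,,,,,,
,,,,,,,,,
,,,,,,,,,
,,,,v,,,,
,,,,,,,,,
,,,,,,,,,
[1] ,,,,,,,,,
,,,,,,,,,
,,,,,,,,,
,,,<@,,,,
,,,,,,,,,
,,,,,,,,,
[2] ,,,,,,,,,
,,,,,,,,,
,,,^,,,,,
,,,@@,,,,
,,,,,,,,,
,,,,,,,,,
[3] ,,,,,,,,,
,,,,,,,,,
,,,@>,,,,
,,,@@,,,,
,,,,,,,,,
,,,,,,,,,
[4] ,,,,,,,,,
,,,,,,,,,
,,,@@,,,,
,,,@v,,,,
,,,,,,,,,
,,,,,,,,,
[5] ,,,,,,,,,
,,,,,,,,,
,,,@@,,,,
,,,@,>,,,
,,,,,,,,,
,,,,,,,,,
[6] ,,,,,,,,,
,,,,,,,,,
,,,@@,,,,
,,,@,@,,,
,,,,,v,,,
,,,,,,,,,
[7] ,,,,,,,,,
,,,,,,,,,
,,,@@,,,,
,,,@,@,,,
,,,,<@,,,
,,,,,,,,,

4,4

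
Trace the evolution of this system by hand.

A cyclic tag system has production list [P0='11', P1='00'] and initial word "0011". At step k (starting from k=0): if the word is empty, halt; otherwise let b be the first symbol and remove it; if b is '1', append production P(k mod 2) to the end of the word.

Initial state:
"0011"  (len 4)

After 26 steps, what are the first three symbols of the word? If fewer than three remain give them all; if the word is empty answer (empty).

gen 0: "0011"  (len 4)
gen 1: "011"  (len 3)
gen 2: "11"  (len 2)
gen 3: "111"  (len 3)
gen 4: "1100"  (len 4)
gen 5: "10011"  (len 5)
gen 6: "001100"  (len 6)
gen 7: "01100"  (len 5)
gen 8: "1100"  (len 4)
gen 9: "10011"  (len 5)
gen 10: "001100"  (len 6)
gen 11: "01100"  (len 5)
gen 12: "1100"  (len 4)
gen 13: "10011"  (len 5)
gen 14: "001100"  (len 6)
gen 15: "01100"  (len 5)
gen 16: "1100"  (len 4)
gen 17: "10011"  (len 5)
gen 18: "001100"  (len 6)
gen 19: "01100"  (len 5)
gen 20: "1100"  (len 4)
gen 21: "10011"  (len 5)
gen 22: "001100"  (len 6)
gen 23: "01100"  (len 5)
gen 24: "1100"  (len 4)
gen 25: "10011"  (len 5)
gen 26: "001100"  (len 6)

001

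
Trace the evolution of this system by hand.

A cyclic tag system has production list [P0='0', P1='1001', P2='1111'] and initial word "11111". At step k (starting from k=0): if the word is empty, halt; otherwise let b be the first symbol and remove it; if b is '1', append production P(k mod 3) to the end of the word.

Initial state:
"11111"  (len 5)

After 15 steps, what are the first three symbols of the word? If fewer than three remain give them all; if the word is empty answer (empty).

100

0) "11111"  (len 5)
1) "11110"  (len 5)
2) "11101001"  (len 8)
3) "11010011111"  (len 11)
4) "10100111110"  (len 11)
5) "01001111101001"  (len 14)
6) "1001111101001"  (len 13)
7) "0011111010010"  (len 13)
8) "011111010010"  (len 12)
9) "11111010010"  (len 11)
10) "11110100100"  (len 11)
11) "11101001001001"  (len 14)
12) "11010010010011111"  (len 17)
13) "10100100100111110"  (len 17)
14) "01001001001111101001"  (len 20)
15) "1001001001111101001"  (len 19)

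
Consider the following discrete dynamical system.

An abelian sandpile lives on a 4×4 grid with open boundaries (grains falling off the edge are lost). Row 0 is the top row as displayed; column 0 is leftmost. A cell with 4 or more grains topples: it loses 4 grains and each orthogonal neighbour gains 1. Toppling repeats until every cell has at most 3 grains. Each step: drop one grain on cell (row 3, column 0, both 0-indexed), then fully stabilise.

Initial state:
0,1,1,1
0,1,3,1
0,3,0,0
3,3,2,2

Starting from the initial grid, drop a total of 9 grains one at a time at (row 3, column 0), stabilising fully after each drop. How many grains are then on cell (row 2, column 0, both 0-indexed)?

step 0: 0,1,1,1
0,1,3,1
0,3,0,0
3,3,2,2
step 1: 0,1,1,1
0,2,3,1
2,0,1,0
1,1,3,2
step 2: 0,1,1,1
0,2,3,1
2,0,1,0
2,1,3,2
step 3: 0,1,1,1
0,2,3,1
2,0,1,0
3,1,3,2
step 4: 0,1,1,1
0,2,3,1
3,0,1,0
0,2,3,2
step 5: 0,1,1,1
0,2,3,1
3,0,1,0
1,2,3,2
step 6: 0,1,1,1
0,2,3,1
3,0,1,0
2,2,3,2
step 7: 0,1,1,1
0,2,3,1
3,0,1,0
3,2,3,2
step 8: 0,1,1,1
1,2,3,1
0,1,1,0
1,3,3,2
step 9: 0,1,1,1
1,2,3,1
0,1,1,0
2,3,3,2

0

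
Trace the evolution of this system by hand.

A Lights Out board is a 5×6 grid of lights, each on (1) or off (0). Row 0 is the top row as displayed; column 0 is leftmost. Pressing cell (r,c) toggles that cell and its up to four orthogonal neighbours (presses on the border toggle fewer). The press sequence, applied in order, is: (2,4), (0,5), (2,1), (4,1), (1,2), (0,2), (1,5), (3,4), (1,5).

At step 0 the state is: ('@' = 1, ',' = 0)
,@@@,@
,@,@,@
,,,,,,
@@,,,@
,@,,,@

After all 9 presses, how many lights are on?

[0] ,@@@,@
,@,@,@
,,,,,,
@@,,,@
,@,,,@
[1] ,@@@,@
,@,@@@
,,,@@@
@@,,@@
,@,,,@
[2] ,@@@@,
,@,@@,
,,,@@@
@@,,@@
,@,,,@
[3] ,@@@@,
,,,@@,
@@@@@@
@,,,@@
,@,,,@
[4] ,@@@@,
,,,@@,
@@@@@@
@@,,@@
@,@,,@
[5] ,@,@@,
,@@,@,
@@,@@@
@@,,@@
@,@,,@
[6] ,,@,@,
,@,,@,
@@,@@@
@@,,@@
@,@,,@
[7] ,,@,@@
,@,,,@
@@,@@,
@@,,@@
@,@,,@
[8] ,,@,@@
,@,,,@
@@,@,,
@@,@,,
@,@,@@
[9] ,,@,@,
,@,,@,
@@,@,@
@@,@,,
@,@,@@

15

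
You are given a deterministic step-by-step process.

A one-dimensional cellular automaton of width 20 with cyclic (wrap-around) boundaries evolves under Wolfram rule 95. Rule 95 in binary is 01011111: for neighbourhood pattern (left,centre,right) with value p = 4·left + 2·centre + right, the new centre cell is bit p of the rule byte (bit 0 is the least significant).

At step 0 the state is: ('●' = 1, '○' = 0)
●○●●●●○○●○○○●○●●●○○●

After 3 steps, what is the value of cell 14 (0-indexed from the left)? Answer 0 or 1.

t=0: ●○●●●●○○●○○○●○●●●○○●
t=1: ●○●○○●●●●●●●●○●○●●●●
t=2: ●○●●●●○○○○○○●○●○●○○○
t=3: ●○●○○●●●●●●●●○●○●●●●

1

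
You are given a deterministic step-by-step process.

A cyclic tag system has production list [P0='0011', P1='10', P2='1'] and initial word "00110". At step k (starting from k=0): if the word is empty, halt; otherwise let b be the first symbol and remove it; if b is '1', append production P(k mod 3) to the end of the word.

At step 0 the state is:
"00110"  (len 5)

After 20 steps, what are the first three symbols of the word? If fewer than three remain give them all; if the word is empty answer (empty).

001

step 0: "00110"  (len 5)
step 1: "0110"  (len 4)
step 2: "110"  (len 3)
step 3: "101"  (len 3)
step 4: "010011"  (len 6)
step 5: "10011"  (len 5)
step 6: "00111"  (len 5)
step 7: "0111"  (len 4)
step 8: "111"  (len 3)
step 9: "111"  (len 3)
step 10: "110011"  (len 6)
step 11: "1001110"  (len 7)
step 12: "0011101"  (len 7)
step 13: "011101"  (len 6)
step 14: "11101"  (len 5)
step 15: "11011"  (len 5)
step 16: "10110011"  (len 8)
step 17: "011001110"  (len 9)
step 18: "11001110"  (len 8)
step 19: "10011100011"  (len 11)
step 20: "001110001110"  (len 12)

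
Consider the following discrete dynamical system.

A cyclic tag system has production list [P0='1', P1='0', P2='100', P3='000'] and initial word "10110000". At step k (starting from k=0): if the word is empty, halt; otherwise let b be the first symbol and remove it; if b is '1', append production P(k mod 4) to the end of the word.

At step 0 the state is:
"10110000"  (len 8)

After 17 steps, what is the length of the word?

0) "10110000"  (len 8)
1) "01100001"  (len 8)
2) "1100001"  (len 7)
3) "100001100"  (len 9)
4) "00001100000"  (len 11)
5) "0001100000"  (len 10)
6) "001100000"  (len 9)
7) "01100000"  (len 8)
8) "1100000"  (len 7)
9) "1000001"  (len 7)
10) "0000010"  (len 7)
11) "000010"  (len 6)
12) "00010"  (len 5)
13) "0010"  (len 4)
14) "010"  (len 3)
15) "10"  (len 2)
16) "0000"  (len 4)
17) "000"  (len 3)

3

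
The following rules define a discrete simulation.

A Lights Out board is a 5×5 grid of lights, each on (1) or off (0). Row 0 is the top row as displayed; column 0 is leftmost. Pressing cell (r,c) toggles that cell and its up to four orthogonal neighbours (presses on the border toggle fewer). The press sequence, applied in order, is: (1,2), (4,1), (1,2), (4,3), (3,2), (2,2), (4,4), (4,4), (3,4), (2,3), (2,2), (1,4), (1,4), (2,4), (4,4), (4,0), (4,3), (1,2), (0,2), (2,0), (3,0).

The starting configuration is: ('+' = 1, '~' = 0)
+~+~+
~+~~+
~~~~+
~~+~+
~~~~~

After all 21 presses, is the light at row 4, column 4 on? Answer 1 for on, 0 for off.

0

t=0: +~+~+
~+~~+
~~~~+
~~+~+
~~~~~
t=1: +~~~+
~~+++
~~+~+
~~+~+
~~~~~
t=2: +~~~+
~~+++
~~+~+
~++~+
+++~~
t=3: +~+~+
~+~~+
~~~~+
~++~+
+++~~
t=4: +~+~+
~+~~+
~~~~+
~++++
++~++
t=5: +~+~+
~+~~+
~~+~+
~~~~+
+++++
t=6: +~+~+
~++~+
~+~++
~~+~+
+++++
t=7: +~+~+
~++~+
~+~++
~~+~~
+++~~
t=8: +~+~+
~++~+
~+~++
~~+~+
+++++
t=9: +~+~+
~++~+
~+~+~
~~++~
++++~
t=10: +~+~+
~++++
~++~+
~~+~~
++++~
t=11: +~+~+
~+~++
~~~++
~~~~~
++++~
t=12: +~+~~
~+~~~
~~~+~
~~~~~
++++~
t=13: +~+~+
~+~++
~~~++
~~~~~
++++~
t=14: +~+~+
~+~+~
~~~~~
~~~~+
++++~
t=15: +~+~+
~+~+~
~~~~~
~~~~~
+++~+
t=16: +~+~+
~+~+~
~~~~~
+~~~~
~~+~+
t=17: +~+~+
~+~+~
~~~~~
+~~+~
~~~+~
t=18: +~~~+
~~+~~
~~+~~
+~~+~
~~~+~
t=19: +++++
~~~~~
~~+~~
+~~+~
~~~+~
t=20: +++++
+~~~~
+++~~
~~~+~
~~~+~
t=21: +++++
+~~~~
~++~~
++~+~
+~~+~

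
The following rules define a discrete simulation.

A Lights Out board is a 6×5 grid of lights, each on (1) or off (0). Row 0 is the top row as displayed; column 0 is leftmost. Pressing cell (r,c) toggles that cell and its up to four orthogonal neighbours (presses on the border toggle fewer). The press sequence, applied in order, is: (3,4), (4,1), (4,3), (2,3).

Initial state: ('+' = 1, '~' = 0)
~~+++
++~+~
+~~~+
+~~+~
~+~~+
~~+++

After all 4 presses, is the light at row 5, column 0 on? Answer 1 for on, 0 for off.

0

[0] ~~+++
++~+~
+~~~+
+~~+~
~+~~+
~~+++
[1] ~~+++
++~+~
+~~~~
+~~~+
~+~~~
~~+++
[2] ~~+++
++~+~
+~~~~
++~~+
+~+~~
~++++
[3] ~~+++
++~+~
+~~~~
++~++
+~~++
~++~+
[4] ~~+++
++~~~
+~+++
++~~+
+~~++
~++~+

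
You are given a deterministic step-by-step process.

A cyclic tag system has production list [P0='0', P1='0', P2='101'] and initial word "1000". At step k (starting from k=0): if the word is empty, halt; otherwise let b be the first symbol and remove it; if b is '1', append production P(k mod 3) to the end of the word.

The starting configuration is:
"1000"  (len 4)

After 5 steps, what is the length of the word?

0) "1000"  (len 4)
1) "0000"  (len 4)
2) "000"  (len 3)
3) "00"  (len 2)
4) "0"  (len 1)
5) (halted — word empty)

0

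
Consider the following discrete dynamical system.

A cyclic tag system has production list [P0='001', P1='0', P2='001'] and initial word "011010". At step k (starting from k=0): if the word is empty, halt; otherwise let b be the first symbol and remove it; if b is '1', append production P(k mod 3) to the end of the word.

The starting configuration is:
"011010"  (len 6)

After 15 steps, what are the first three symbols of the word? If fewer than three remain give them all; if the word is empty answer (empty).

(empty)

k=0  "011010"  (len 6)
k=1  "11010"  (len 5)
k=2  "10100"  (len 5)
k=3  "0100001"  (len 7)
k=4  "100001"  (len 6)
k=5  "000010"  (len 6)
k=6  "00010"  (len 5)
k=7  "0010"  (len 4)
k=8  "010"  (len 3)
k=9  "10"  (len 2)
k=10  "0001"  (len 4)
k=11  "001"  (len 3)
k=12  "01"  (len 2)
k=13  "1"  (len 1)
k=14  "0"  (len 1)
k=15  (halted — word empty)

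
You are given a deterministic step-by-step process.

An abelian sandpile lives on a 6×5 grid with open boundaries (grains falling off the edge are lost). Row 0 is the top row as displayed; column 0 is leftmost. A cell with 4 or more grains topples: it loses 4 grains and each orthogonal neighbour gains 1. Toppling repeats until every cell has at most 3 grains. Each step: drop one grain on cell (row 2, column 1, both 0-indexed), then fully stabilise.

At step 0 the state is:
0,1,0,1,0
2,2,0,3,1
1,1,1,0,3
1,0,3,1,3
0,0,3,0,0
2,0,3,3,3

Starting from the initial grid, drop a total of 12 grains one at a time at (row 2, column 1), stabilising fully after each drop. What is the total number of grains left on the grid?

44

gen 0: 0,1,0,1,0
2,2,0,3,1
1,1,1,0,3
1,0,3,1,3
0,0,3,0,0
2,0,3,3,3
gen 1: 0,1,0,1,0
2,2,0,3,1
1,2,1,0,3
1,0,3,1,3
0,0,3,0,0
2,0,3,3,3
gen 2: 0,1,0,1,0
2,2,0,3,1
1,3,1,0,3
1,0,3,1,3
0,0,3,0,0
2,0,3,3,3
gen 3: 0,1,0,1,0
2,3,0,3,1
2,0,2,0,3
1,1,3,1,3
0,0,3,0,0
2,0,3,3,3
gen 4: 0,1,0,1,0
2,3,0,3,1
2,1,2,0,3
1,1,3,1,3
0,0,3,0,0
2,0,3,3,3
gen 5: 0,1,0,1,0
2,3,0,3,1
2,2,2,0,3
1,1,3,1,3
0,0,3,0,0
2,0,3,3,3
gen 6: 0,1,0,1,0
2,3,0,3,1
2,3,2,0,3
1,1,3,1,3
0,0,3,0,0
2,0,3,3,3
gen 7: 0,2,0,1,0
3,0,1,3,1
3,1,3,0,3
1,2,3,1,3
0,0,3,0,0
2,0,3,3,3
gen 8: 0,2,0,1,0
3,0,1,3,1
3,2,3,0,3
1,2,3,1,3
0,0,3,0,0
2,0,3,3,3
gen 9: 0,2,0,1,0
3,0,1,3,1
3,3,3,0,3
1,2,3,1,3
0,0,3,0,0
2,0,3,3,3
gen 10: 1,2,0,1,0
0,2,2,3,1
1,3,1,1,3
3,0,2,2,3
0,2,1,2,1
2,1,1,1,0
gen 11: 1,2,0,1,0
0,3,2,3,1
2,0,2,1,3
3,1,2,2,3
0,2,1,2,1
2,1,1,1,0
gen 12: 1,2,0,1,0
0,3,2,3,1
2,1,2,1,3
3,1,2,2,3
0,2,1,2,1
2,1,1,1,0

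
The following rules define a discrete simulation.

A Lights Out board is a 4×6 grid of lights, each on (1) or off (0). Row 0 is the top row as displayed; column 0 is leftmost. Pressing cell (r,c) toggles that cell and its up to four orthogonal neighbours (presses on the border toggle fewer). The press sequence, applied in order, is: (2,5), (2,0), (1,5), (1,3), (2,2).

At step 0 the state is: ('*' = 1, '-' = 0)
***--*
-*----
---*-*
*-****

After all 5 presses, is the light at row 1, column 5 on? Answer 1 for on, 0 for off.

0

gen 0: ***--*
-*----
---*-*
*-****
gen 1: ***--*
-*---*
---**-
*-***-
gen 2: ***--*
**---*
**-**-
--***-
gen 3: ***---
**--*-
**-***
--***-
gen 4: ****--
****--
**--**
--***-
gen 5: ****--
**-*--
*-****
---**-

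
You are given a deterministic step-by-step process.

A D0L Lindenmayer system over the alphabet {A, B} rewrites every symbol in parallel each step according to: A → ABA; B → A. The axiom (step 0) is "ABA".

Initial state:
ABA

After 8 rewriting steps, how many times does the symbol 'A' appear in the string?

2378

step 0: ABA
step 1: ABAAABA
step 2: ABAAABAABAABAAABA
step 3: ABAAABAABAABAAABAABAAABAABAAABAABAABAAABA
step 4: ABAAABAABAABAAABAABAAABAABAAABAABAABAAABAABAAABAABAABAAABAABAAABAABAABAAABAABAAABAABAAABAABAABAAABA
step 5: ABAAABAABAABAAABAABAAABAABAAABAABAABAAABAABAAABAABAABAAABA…ABAAABAABAABAAABAABAAABAABAABAAABAABAAABAABAAABAABAABAAABA  (len 239)
step 6: ABAAABAABAABAAABAABAAABAABAAABAABAABAAABAABAAABAABAABAAABA…ABAAABAABAABAAABAABAAABAABAABAAABAABAAABAABAAABAABAABAAABA  (len 577)
step 7: ABAAABAABAABAAABAABAAABAABAAABAABAABAAABAABAAABAABAABAAABA…ABAAABAABAABAAABAABAAABAABAABAAABAABAAABAABAAABAABAABAAABA  (len 1393)
step 8: ABAAABAABAABAAABAABAAABAABAAABAABAABAAABAABAAABAABAABAAABA…ABAAABAABAABAAABAABAAABAABAABAAABAABAAABAABAAABAABAABAAABA  (len 3363)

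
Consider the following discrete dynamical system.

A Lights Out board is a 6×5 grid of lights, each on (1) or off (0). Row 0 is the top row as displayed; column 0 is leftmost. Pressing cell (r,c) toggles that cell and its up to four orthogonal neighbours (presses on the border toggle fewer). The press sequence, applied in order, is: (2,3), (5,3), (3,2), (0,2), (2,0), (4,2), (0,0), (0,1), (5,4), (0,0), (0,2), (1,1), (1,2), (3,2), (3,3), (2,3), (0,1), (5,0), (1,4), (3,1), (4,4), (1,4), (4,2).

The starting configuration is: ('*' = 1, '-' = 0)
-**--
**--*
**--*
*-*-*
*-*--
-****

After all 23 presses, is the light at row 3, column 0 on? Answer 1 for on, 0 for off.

k=0  -**--
**--*
**--*
*-*-*
*-*--
-****
k=1  -**--
**-**
****-
*-***
*-*--
-****
k=2  -**--
**-**
****-
*-***
*-**-
-*---
k=3  -**--
**-**
**-*-
**--*
*--*-
-*---
k=4  ---*-
*****
**-*-
**--*
*--*-
-*---
k=5  ---*-
-****
---*-
-*--*
*--*-
-*---
k=6  ---*-
-****
---*-
-**-*
***--
-**--
k=7  **-*-
*****
---*-
-**-*
***--
-**--
k=8  --**-
*-***
---*-
-**-*
***--
-**--
k=9  --**-
*-***
---*-
-**-*
***-*
-****
k=10  ****-
--***
---*-
-**-*
***-*
-****
k=11  *----
---**
---*-
-**-*
***-*
-****
k=12  **---
*****
-*-*-
-**-*
***-*
-****
k=13  ***--
*---*
-***-
-**-*
***-*
-****
k=14  ***--
*---*
-*-*-
---**
**--*
-****
k=15  ***--
*---*
-*---
--*--
**-**
-****
k=16  ***--
*--**
-****
--**-
**-**
-****
k=17  -----
**-**
-****
--**-
**-**
-****
k=18  -----
**-**
-****
--**-
-*-**
*-***
k=19  ----*
**---
-***-
--**-
-*-**
*-***
k=20  ----*
**---
--**-
**-*-
---**
*-***
k=21  ----*
**---
--**-
**-**
-----
*-**-
k=22  -----
**-**
--***
**-**
-----
*-**-
k=23  -----
**-**
--***
*****
-***-
*--*-

1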